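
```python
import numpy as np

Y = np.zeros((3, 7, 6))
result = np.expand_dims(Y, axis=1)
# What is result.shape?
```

(3, 1, 7, 6)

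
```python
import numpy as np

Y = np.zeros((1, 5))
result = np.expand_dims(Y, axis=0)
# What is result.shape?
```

(1, 1, 5)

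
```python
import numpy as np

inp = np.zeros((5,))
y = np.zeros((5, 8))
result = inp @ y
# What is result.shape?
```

(8,)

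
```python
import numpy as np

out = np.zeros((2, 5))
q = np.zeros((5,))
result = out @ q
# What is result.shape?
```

(2,)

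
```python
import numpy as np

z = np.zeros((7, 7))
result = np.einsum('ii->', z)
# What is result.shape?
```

()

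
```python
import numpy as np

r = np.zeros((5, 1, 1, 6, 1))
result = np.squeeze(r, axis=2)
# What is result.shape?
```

(5, 1, 6, 1)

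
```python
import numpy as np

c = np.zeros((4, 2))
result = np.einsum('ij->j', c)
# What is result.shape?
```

(2,)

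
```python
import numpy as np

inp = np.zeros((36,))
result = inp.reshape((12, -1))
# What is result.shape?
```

(12, 3)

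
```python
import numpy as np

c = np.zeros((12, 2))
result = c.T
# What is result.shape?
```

(2, 12)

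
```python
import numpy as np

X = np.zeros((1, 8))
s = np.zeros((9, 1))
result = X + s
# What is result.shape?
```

(9, 8)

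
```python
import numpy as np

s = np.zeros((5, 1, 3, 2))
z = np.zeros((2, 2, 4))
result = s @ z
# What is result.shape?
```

(5, 2, 3, 4)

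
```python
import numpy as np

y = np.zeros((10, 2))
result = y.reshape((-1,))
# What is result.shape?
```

(20,)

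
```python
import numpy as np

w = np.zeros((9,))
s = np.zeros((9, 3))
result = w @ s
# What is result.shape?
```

(3,)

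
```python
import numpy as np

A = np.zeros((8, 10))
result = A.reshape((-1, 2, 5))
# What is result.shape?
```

(8, 2, 5)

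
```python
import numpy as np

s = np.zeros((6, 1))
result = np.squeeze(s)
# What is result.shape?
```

(6,)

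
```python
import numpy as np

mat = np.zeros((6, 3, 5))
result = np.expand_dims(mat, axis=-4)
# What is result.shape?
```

(1, 6, 3, 5)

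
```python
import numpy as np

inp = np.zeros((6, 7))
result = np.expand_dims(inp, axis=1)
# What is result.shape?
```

(6, 1, 7)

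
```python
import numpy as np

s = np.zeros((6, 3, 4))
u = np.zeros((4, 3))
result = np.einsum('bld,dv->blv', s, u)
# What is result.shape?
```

(6, 3, 3)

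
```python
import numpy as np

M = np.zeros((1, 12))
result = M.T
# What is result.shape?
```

(12, 1)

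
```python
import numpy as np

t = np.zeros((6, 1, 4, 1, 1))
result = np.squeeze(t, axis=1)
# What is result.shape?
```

(6, 4, 1, 1)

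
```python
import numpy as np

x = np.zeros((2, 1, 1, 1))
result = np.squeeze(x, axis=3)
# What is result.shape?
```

(2, 1, 1)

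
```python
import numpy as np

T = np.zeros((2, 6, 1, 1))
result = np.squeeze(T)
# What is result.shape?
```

(2, 6)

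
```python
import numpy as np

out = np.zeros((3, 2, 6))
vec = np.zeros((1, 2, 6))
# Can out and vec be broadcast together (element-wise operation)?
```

Yes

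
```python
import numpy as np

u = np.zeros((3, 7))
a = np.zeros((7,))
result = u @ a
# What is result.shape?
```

(3,)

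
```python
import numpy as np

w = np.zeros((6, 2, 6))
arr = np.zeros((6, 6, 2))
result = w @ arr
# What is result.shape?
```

(6, 2, 2)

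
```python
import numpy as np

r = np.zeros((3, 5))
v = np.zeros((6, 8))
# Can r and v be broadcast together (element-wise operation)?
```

No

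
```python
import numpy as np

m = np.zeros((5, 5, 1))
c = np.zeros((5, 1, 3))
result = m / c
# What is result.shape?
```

(5, 5, 3)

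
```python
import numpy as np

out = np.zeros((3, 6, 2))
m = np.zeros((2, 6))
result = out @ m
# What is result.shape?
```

(3, 6, 6)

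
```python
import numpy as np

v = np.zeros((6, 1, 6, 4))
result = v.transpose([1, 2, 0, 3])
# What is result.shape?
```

(1, 6, 6, 4)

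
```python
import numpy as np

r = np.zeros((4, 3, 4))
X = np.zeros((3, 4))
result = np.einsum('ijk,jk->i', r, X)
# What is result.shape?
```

(4,)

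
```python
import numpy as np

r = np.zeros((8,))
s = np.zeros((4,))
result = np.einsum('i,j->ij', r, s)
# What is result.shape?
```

(8, 4)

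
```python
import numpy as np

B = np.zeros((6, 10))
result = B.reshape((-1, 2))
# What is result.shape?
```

(30, 2)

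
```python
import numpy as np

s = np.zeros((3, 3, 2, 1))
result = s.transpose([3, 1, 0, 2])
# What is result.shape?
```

(1, 3, 3, 2)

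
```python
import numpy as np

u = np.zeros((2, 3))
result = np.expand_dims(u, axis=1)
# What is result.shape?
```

(2, 1, 3)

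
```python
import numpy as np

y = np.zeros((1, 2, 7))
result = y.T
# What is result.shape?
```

(7, 2, 1)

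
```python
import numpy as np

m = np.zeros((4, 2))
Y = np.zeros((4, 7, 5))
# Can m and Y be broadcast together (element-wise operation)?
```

No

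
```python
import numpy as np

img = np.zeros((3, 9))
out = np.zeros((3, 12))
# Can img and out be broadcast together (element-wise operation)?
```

No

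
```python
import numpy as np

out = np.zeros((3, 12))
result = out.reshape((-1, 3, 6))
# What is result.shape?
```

(2, 3, 6)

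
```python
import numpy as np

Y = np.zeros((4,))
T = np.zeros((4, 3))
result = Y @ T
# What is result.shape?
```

(3,)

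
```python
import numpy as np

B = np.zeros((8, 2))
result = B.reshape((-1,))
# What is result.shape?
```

(16,)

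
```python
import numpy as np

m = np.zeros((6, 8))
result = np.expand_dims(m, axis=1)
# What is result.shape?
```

(6, 1, 8)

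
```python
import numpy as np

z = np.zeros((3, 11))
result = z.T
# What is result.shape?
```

(11, 3)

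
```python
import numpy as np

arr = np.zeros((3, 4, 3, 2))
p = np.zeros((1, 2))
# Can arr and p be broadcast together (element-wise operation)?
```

Yes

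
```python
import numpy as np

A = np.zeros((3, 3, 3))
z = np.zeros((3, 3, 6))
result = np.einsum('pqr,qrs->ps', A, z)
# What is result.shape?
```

(3, 6)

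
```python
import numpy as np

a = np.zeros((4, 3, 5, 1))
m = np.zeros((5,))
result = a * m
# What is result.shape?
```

(4, 3, 5, 5)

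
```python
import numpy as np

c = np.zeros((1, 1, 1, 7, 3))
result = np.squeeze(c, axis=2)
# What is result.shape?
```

(1, 1, 7, 3)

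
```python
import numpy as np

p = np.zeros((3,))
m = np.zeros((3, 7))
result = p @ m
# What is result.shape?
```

(7,)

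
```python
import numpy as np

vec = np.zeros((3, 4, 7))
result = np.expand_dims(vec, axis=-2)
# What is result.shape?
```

(3, 4, 1, 7)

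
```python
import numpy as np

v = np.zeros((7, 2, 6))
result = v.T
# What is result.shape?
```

(6, 2, 7)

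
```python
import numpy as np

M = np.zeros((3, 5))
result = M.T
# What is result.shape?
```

(5, 3)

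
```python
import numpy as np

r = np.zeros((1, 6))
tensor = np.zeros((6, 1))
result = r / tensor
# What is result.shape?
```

(6, 6)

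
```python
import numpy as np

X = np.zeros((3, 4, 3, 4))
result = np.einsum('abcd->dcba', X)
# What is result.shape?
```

(4, 3, 4, 3)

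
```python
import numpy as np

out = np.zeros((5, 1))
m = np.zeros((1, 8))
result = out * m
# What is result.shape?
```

(5, 8)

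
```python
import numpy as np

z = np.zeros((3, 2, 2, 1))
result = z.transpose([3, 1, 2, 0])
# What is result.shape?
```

(1, 2, 2, 3)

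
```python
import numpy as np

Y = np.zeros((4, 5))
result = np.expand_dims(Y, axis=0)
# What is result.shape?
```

(1, 4, 5)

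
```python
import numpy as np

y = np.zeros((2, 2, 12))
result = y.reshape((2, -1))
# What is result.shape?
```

(2, 24)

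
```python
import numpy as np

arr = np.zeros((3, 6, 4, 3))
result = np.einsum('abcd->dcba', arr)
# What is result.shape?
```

(3, 4, 6, 3)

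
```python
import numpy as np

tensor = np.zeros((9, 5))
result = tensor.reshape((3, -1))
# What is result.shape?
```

(3, 15)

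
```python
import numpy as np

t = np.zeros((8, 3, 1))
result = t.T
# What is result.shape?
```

(1, 3, 8)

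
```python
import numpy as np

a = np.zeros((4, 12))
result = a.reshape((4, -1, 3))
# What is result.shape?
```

(4, 4, 3)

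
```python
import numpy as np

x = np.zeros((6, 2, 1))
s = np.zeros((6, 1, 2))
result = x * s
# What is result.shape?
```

(6, 2, 2)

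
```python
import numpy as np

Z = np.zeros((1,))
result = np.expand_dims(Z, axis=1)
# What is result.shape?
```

(1, 1)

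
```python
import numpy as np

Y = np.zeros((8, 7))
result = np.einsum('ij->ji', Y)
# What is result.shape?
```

(7, 8)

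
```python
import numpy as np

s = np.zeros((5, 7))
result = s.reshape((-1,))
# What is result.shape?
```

(35,)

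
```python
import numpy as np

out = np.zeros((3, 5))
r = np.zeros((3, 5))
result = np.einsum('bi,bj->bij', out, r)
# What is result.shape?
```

(3, 5, 5)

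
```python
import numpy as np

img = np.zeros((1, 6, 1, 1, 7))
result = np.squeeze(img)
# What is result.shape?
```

(6, 7)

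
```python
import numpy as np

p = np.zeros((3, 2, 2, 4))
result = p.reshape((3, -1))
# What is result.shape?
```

(3, 16)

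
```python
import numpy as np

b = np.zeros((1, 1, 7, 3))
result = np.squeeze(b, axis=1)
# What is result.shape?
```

(1, 7, 3)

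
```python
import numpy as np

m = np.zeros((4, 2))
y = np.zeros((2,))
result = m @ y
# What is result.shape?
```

(4,)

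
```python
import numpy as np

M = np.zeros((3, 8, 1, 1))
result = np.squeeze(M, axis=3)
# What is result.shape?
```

(3, 8, 1)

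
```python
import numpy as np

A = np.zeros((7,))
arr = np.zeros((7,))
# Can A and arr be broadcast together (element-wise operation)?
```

Yes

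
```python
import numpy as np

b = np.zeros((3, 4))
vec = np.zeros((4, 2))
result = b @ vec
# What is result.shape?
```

(3, 2)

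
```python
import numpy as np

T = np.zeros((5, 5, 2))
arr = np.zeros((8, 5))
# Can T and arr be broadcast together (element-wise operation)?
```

No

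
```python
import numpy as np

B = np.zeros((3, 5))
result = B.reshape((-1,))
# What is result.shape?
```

(15,)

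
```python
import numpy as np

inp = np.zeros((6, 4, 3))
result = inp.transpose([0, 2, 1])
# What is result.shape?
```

(6, 3, 4)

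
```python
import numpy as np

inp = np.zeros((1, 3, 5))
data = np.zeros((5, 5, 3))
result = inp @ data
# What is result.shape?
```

(5, 3, 3)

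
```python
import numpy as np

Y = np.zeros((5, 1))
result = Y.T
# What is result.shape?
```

(1, 5)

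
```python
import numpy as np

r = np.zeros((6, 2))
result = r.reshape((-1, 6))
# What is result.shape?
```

(2, 6)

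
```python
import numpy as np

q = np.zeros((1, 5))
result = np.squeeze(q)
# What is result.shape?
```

(5,)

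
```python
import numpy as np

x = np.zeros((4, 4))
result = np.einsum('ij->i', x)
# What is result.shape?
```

(4,)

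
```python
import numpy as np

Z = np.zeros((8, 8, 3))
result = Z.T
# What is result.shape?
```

(3, 8, 8)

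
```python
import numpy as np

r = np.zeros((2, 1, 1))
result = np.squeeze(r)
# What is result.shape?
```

(2,)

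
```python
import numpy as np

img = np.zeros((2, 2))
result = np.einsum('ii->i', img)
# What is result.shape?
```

(2,)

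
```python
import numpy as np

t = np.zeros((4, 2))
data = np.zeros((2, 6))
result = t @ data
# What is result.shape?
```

(4, 6)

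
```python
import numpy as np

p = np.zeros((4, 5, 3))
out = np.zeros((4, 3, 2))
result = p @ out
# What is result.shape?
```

(4, 5, 2)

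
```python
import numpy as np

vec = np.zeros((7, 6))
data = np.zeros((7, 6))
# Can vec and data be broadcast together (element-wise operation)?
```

Yes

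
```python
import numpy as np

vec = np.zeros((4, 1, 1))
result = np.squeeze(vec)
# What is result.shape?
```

(4,)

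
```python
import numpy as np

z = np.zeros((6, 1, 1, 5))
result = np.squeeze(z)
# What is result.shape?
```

(6, 5)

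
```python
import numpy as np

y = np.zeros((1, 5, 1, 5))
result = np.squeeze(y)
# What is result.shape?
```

(5, 5)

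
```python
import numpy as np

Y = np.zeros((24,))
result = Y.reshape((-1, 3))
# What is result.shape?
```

(8, 3)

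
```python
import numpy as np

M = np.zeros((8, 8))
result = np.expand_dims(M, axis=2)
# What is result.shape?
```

(8, 8, 1)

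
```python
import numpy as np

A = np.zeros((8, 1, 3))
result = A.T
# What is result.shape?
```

(3, 1, 8)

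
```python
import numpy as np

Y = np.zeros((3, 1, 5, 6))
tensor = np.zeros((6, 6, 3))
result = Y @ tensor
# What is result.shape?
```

(3, 6, 5, 3)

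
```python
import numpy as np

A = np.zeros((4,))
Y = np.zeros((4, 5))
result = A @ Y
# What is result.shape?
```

(5,)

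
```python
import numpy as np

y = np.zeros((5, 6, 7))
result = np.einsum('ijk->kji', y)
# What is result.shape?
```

(7, 6, 5)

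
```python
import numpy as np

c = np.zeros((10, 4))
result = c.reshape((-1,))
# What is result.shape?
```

(40,)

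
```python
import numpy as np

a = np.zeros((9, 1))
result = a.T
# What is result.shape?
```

(1, 9)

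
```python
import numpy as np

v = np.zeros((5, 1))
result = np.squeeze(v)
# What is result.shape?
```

(5,)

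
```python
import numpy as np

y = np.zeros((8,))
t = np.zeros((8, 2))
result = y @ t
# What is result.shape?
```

(2,)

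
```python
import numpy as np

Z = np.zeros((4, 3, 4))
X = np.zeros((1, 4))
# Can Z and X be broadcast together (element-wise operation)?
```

Yes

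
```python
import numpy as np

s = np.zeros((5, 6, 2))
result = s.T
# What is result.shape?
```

(2, 6, 5)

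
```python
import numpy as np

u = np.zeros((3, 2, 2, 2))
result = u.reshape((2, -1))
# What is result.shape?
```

(2, 12)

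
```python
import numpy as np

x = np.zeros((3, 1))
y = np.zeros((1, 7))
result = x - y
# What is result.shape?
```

(3, 7)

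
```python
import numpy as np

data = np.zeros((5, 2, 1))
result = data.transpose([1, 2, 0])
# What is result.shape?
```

(2, 1, 5)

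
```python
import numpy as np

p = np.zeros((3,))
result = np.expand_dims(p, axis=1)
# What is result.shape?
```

(3, 1)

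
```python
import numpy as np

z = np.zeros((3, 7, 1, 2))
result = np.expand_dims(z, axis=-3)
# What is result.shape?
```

(3, 7, 1, 1, 2)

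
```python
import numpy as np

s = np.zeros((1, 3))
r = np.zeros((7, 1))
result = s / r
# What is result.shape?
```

(7, 3)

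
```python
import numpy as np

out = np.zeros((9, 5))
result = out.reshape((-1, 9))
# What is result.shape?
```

(5, 9)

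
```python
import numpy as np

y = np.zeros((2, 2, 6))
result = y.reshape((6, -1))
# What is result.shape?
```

(6, 4)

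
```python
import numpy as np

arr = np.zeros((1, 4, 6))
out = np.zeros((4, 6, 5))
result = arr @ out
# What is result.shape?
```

(4, 4, 5)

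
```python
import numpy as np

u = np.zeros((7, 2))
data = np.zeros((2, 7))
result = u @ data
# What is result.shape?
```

(7, 7)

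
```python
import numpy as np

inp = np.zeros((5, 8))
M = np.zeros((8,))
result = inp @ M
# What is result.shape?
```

(5,)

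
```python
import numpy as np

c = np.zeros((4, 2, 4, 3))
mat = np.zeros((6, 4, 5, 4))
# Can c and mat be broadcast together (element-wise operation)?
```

No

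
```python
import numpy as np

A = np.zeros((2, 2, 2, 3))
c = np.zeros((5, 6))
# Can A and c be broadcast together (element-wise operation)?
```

No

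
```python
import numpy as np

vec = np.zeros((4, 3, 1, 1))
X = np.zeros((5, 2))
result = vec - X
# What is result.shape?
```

(4, 3, 5, 2)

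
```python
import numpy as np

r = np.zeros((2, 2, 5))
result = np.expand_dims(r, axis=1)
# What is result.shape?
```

(2, 1, 2, 5)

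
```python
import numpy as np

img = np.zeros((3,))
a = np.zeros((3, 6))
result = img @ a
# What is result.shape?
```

(6,)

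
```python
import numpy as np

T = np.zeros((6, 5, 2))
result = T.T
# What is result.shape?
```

(2, 5, 6)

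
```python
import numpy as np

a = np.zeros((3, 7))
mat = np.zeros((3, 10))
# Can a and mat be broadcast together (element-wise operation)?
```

No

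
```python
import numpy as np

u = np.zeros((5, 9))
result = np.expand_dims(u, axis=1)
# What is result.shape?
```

(5, 1, 9)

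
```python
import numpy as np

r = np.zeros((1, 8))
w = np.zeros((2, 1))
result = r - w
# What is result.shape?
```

(2, 8)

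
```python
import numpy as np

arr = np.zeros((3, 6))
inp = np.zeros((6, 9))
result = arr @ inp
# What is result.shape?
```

(3, 9)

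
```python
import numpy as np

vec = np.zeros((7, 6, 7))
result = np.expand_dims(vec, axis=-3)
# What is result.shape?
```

(7, 1, 6, 7)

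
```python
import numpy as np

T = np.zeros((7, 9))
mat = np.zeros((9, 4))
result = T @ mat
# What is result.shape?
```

(7, 4)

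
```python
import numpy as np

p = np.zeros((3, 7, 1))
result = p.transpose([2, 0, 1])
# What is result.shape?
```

(1, 3, 7)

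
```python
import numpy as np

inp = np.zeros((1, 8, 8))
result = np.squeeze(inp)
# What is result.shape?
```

(8, 8)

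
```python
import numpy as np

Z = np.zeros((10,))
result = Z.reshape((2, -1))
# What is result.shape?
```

(2, 5)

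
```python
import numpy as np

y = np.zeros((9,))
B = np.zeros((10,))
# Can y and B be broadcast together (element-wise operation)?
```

No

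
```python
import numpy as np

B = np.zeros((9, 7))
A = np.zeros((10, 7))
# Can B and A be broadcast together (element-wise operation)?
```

No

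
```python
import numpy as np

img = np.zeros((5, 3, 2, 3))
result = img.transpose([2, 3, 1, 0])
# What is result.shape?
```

(2, 3, 3, 5)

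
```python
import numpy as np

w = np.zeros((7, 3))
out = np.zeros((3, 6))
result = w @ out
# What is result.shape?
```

(7, 6)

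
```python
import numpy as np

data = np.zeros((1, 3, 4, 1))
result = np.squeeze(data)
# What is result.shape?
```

(3, 4)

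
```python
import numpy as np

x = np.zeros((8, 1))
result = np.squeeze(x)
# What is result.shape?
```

(8,)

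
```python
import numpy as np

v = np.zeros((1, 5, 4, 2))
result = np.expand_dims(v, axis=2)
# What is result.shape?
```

(1, 5, 1, 4, 2)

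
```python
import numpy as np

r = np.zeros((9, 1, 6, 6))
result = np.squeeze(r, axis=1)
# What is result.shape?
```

(9, 6, 6)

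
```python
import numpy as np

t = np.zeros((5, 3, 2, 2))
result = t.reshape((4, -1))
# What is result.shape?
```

(4, 15)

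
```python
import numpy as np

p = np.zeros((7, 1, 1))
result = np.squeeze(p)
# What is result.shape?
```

(7,)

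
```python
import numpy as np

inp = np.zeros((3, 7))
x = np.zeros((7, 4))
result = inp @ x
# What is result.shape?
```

(3, 4)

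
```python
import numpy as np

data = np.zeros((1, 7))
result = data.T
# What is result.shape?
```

(7, 1)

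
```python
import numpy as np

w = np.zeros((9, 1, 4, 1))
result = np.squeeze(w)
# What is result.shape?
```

(9, 4)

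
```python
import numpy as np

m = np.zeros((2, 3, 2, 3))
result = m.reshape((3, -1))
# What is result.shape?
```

(3, 12)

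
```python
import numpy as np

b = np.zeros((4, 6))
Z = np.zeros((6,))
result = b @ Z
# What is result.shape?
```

(4,)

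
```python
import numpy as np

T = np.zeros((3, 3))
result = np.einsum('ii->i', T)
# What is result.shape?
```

(3,)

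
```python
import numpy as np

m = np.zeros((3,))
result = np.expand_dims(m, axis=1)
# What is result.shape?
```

(3, 1)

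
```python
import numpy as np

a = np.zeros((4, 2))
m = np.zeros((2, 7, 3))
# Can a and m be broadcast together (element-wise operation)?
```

No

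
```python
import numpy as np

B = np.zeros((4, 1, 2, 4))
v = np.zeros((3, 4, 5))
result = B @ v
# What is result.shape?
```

(4, 3, 2, 5)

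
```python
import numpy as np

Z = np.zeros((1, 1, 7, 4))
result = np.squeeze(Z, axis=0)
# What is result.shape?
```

(1, 7, 4)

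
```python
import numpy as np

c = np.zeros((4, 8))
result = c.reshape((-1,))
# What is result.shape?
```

(32,)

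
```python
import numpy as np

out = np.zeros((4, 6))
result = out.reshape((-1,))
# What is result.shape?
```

(24,)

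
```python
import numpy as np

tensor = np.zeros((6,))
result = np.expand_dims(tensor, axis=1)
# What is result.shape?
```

(6, 1)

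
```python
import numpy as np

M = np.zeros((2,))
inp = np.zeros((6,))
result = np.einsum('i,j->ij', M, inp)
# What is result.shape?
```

(2, 6)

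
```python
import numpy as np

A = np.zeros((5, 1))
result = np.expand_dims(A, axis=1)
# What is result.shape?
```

(5, 1, 1)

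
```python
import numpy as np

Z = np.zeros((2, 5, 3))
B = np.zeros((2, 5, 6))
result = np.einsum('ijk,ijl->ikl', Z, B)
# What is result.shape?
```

(2, 3, 6)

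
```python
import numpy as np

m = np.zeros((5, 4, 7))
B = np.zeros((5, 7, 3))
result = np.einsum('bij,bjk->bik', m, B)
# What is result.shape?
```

(5, 4, 3)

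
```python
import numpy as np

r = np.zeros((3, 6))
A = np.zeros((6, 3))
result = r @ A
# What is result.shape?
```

(3, 3)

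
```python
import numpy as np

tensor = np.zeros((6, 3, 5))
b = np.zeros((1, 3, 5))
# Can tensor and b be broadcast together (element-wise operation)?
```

Yes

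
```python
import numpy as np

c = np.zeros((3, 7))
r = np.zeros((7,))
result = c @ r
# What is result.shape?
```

(3,)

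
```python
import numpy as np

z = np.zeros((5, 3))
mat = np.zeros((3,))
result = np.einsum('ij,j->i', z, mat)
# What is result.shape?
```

(5,)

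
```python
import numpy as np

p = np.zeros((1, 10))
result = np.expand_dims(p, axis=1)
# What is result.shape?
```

(1, 1, 10)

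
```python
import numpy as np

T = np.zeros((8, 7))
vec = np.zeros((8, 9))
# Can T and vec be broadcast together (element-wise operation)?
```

No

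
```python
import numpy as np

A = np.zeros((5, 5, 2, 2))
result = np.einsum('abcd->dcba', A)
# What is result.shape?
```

(2, 2, 5, 5)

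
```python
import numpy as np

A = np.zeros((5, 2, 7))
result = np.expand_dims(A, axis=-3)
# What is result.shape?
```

(5, 1, 2, 7)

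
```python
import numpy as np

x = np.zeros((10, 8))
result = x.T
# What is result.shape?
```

(8, 10)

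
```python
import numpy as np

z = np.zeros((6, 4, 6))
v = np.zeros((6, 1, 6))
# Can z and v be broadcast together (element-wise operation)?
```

Yes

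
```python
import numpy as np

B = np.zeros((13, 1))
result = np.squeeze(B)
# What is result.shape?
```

(13,)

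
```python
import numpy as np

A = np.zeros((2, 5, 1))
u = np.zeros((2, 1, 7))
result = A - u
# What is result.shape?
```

(2, 5, 7)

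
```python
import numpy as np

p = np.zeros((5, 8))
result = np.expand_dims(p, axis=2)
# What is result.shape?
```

(5, 8, 1)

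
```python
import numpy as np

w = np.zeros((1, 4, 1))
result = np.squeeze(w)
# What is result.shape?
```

(4,)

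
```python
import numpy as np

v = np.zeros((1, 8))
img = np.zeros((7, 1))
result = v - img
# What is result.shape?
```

(7, 8)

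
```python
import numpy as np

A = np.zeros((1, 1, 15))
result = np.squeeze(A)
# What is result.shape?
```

(15,)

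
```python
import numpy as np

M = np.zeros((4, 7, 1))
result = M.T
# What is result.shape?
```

(1, 7, 4)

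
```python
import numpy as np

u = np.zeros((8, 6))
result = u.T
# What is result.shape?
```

(6, 8)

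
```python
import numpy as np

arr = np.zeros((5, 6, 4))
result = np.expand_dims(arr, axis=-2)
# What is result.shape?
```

(5, 6, 1, 4)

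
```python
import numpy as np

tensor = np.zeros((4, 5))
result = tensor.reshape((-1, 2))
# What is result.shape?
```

(10, 2)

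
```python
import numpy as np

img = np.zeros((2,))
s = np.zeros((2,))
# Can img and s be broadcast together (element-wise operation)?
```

Yes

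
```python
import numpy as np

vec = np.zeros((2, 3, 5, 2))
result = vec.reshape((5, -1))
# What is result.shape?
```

(5, 12)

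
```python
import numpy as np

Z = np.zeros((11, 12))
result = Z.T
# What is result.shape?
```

(12, 11)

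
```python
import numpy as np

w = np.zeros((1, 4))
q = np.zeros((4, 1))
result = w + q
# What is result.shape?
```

(4, 4)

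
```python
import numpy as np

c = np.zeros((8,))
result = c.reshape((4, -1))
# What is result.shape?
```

(4, 2)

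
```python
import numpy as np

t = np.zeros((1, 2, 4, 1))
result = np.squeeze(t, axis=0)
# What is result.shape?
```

(2, 4, 1)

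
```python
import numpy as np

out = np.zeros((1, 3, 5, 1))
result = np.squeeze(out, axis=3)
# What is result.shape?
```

(1, 3, 5)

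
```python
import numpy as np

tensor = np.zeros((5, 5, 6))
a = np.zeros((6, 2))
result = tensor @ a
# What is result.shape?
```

(5, 5, 2)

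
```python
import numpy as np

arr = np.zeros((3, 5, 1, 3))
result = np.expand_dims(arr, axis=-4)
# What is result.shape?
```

(3, 1, 5, 1, 3)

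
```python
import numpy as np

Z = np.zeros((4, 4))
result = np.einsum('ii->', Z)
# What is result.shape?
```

()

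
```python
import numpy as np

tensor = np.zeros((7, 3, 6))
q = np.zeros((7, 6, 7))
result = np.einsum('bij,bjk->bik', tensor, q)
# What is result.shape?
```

(7, 3, 7)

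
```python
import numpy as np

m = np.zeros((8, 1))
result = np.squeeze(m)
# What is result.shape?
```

(8,)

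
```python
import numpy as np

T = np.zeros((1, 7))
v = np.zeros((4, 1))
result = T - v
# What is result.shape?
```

(4, 7)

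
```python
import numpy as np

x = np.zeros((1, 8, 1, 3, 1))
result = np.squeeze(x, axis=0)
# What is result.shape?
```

(8, 1, 3, 1)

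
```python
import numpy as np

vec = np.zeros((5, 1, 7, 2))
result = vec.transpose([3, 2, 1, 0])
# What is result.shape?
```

(2, 7, 1, 5)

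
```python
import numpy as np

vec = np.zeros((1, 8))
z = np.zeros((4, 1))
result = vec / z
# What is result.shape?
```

(4, 8)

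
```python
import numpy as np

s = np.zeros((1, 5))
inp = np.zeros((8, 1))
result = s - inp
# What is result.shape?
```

(8, 5)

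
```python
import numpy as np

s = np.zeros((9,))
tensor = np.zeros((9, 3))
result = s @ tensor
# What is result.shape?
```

(3,)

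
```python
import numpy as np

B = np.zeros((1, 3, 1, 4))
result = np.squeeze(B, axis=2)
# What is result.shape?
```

(1, 3, 4)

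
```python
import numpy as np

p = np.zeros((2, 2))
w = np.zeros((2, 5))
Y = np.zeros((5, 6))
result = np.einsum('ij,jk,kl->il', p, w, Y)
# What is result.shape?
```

(2, 6)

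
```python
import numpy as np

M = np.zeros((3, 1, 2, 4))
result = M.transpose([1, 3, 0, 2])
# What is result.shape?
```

(1, 4, 3, 2)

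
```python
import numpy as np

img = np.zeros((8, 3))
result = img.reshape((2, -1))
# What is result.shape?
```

(2, 12)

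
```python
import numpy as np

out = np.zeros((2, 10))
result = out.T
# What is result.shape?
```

(10, 2)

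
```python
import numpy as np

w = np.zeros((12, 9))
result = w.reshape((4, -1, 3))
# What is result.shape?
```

(4, 9, 3)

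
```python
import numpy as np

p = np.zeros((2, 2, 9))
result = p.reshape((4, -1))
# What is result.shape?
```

(4, 9)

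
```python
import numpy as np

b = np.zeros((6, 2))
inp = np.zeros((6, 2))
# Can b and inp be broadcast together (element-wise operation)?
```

Yes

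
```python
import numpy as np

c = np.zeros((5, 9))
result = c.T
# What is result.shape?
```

(9, 5)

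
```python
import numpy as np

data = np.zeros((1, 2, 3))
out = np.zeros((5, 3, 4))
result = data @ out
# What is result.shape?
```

(5, 2, 4)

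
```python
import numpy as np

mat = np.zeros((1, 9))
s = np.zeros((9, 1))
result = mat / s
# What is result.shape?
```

(9, 9)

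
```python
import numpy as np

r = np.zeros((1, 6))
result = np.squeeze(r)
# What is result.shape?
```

(6,)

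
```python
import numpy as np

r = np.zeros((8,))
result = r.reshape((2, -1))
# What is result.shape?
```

(2, 4)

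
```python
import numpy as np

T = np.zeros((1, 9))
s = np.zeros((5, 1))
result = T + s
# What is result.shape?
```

(5, 9)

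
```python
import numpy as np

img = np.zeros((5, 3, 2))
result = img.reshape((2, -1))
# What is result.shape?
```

(2, 15)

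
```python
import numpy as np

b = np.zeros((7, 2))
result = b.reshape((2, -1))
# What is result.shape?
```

(2, 7)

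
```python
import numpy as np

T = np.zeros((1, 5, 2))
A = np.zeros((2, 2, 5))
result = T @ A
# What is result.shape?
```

(2, 5, 5)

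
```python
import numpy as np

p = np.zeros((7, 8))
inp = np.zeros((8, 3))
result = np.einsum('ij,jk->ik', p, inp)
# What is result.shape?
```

(7, 3)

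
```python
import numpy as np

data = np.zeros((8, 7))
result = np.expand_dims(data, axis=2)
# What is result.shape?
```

(8, 7, 1)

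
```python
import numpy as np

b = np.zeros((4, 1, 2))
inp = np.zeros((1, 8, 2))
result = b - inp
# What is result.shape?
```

(4, 8, 2)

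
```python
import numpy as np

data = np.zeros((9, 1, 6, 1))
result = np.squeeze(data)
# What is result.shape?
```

(9, 6)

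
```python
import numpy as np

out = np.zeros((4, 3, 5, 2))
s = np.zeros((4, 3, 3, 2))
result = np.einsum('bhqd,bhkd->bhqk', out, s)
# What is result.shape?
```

(4, 3, 5, 3)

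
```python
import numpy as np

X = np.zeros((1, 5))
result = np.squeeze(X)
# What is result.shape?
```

(5,)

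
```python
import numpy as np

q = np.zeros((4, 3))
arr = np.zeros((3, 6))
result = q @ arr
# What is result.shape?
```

(4, 6)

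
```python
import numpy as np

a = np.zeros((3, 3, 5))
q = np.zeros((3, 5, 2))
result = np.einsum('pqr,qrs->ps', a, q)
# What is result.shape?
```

(3, 2)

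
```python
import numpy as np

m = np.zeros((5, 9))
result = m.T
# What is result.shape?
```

(9, 5)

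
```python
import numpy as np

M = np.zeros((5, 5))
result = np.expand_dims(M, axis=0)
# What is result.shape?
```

(1, 5, 5)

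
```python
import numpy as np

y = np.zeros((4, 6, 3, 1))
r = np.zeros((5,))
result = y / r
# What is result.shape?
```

(4, 6, 3, 5)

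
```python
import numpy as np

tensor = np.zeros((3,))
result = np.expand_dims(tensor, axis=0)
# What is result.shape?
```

(1, 3)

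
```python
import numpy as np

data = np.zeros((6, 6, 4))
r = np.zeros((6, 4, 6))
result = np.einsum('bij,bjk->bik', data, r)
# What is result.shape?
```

(6, 6, 6)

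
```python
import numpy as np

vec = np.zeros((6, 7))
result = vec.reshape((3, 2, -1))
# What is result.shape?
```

(3, 2, 7)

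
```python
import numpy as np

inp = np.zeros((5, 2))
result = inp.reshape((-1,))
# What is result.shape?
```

(10,)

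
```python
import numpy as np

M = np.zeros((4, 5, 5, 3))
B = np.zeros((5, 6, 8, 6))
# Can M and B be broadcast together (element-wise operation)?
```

No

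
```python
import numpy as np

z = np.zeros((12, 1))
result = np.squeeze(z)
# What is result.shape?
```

(12,)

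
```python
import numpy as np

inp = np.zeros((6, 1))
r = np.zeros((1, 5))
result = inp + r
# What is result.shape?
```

(6, 5)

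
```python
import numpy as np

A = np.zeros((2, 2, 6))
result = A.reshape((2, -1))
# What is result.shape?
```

(2, 12)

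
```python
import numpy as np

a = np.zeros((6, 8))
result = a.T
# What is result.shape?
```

(8, 6)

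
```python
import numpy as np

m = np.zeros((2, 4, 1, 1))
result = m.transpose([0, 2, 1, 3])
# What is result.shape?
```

(2, 1, 4, 1)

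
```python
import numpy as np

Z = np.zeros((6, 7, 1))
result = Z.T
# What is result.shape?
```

(1, 7, 6)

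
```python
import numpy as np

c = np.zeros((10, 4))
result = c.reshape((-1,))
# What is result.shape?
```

(40,)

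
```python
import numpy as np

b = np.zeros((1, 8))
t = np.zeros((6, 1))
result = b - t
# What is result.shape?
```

(6, 8)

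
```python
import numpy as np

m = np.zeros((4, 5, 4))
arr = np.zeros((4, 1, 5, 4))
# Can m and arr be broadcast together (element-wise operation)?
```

Yes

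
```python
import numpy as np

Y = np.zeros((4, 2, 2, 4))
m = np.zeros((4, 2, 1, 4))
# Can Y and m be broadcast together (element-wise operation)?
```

Yes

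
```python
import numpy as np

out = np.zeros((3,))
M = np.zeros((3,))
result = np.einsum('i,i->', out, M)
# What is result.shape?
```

()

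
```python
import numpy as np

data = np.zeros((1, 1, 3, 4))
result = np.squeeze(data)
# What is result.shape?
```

(3, 4)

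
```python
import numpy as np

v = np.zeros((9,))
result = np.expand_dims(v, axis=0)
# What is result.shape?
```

(1, 9)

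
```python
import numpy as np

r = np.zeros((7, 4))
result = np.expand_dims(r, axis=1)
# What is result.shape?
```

(7, 1, 4)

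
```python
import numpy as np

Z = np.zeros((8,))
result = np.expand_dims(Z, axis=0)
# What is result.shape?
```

(1, 8)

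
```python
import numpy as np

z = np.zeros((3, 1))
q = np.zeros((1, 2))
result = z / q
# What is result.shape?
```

(3, 2)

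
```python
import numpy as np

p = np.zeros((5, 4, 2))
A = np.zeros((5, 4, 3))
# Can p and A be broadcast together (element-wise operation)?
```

No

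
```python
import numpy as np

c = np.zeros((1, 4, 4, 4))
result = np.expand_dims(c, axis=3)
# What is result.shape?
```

(1, 4, 4, 1, 4)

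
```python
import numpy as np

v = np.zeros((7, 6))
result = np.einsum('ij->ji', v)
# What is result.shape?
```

(6, 7)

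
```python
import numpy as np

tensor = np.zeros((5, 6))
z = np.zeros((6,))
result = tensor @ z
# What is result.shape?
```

(5,)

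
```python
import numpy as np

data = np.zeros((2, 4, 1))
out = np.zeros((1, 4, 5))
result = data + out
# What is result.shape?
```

(2, 4, 5)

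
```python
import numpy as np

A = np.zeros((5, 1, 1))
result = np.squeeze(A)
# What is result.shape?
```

(5,)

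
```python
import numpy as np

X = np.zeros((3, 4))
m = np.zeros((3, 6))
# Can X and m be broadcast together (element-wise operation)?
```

No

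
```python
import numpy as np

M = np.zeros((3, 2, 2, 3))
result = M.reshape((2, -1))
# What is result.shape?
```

(2, 18)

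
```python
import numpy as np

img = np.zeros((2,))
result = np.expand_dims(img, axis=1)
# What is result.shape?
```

(2, 1)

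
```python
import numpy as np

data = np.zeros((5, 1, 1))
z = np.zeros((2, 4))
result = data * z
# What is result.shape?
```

(5, 2, 4)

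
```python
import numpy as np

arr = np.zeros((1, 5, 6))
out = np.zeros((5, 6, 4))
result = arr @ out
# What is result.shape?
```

(5, 5, 4)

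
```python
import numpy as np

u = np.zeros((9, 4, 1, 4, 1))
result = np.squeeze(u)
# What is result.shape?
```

(9, 4, 4)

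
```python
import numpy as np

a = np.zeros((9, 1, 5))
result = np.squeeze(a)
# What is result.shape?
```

(9, 5)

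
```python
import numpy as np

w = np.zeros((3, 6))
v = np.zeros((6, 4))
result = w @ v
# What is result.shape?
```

(3, 4)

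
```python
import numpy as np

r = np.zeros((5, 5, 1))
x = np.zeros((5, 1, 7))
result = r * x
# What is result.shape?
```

(5, 5, 7)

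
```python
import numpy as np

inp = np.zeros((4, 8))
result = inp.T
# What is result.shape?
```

(8, 4)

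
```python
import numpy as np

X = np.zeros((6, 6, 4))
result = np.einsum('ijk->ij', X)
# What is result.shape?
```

(6, 6)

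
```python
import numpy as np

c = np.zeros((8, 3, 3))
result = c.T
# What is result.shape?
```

(3, 3, 8)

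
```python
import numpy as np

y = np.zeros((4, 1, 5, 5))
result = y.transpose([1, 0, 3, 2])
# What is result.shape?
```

(1, 4, 5, 5)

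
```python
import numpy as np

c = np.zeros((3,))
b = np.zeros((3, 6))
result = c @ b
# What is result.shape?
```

(6,)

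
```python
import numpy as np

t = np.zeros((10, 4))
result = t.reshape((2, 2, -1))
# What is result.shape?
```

(2, 2, 10)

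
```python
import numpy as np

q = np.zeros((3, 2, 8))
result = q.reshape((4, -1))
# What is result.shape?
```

(4, 12)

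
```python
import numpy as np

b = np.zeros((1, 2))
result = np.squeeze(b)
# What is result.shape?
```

(2,)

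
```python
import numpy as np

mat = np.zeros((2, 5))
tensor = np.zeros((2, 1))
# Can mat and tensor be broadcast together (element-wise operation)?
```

Yes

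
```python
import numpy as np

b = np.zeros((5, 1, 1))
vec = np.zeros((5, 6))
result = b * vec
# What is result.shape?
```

(5, 5, 6)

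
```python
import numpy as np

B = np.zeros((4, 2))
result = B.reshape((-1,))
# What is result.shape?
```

(8,)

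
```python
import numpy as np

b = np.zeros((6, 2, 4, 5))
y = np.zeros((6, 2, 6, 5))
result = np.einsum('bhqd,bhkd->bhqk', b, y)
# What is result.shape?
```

(6, 2, 4, 6)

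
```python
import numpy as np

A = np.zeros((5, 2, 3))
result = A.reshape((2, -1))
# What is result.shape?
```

(2, 15)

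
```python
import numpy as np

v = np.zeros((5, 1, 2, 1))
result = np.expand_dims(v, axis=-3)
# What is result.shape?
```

(5, 1, 1, 2, 1)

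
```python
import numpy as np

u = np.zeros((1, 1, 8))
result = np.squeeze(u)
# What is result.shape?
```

(8,)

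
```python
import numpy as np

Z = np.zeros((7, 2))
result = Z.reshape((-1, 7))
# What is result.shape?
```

(2, 7)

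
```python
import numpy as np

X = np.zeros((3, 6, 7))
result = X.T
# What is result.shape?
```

(7, 6, 3)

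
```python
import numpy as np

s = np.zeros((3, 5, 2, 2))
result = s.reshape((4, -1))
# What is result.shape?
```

(4, 15)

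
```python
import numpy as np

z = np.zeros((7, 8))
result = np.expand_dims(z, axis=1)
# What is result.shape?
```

(7, 1, 8)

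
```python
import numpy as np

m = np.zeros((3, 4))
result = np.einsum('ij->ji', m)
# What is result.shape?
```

(4, 3)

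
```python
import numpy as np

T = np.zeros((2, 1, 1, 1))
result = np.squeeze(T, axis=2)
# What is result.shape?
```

(2, 1, 1)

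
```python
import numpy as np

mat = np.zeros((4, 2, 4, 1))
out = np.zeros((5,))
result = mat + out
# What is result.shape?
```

(4, 2, 4, 5)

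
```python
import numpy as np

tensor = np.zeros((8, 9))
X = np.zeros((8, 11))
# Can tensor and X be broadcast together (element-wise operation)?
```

No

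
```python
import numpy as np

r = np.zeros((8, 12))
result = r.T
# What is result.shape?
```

(12, 8)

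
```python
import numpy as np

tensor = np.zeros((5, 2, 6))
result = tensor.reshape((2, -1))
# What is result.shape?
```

(2, 30)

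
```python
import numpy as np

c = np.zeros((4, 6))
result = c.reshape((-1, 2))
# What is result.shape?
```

(12, 2)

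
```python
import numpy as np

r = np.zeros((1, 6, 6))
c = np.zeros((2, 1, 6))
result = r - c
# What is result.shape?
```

(2, 6, 6)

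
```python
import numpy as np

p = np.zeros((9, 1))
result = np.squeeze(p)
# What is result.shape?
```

(9,)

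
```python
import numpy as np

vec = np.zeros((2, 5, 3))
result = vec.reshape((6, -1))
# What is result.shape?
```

(6, 5)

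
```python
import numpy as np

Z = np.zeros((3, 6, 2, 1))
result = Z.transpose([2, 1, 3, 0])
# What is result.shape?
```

(2, 6, 1, 3)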